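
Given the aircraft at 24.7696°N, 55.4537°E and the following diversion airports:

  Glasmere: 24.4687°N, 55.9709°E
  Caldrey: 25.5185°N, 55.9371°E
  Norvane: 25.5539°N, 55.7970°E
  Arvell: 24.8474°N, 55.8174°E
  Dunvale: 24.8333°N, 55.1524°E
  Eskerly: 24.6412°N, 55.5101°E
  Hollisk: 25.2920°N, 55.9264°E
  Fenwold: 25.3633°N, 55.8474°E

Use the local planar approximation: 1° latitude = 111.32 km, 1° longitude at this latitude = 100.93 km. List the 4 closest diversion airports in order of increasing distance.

Eskerly, Dunvale, Arvell, Glasmere

Distances from 24.7696°N, 55.4537°E:
Glasmere: √((-0.3009·111.32)² + (0.5172·100.93)²) = √(1121.994611 + 2724.943983) = 62.0237 km
Caldrey: √((0.7489·111.32)² + (0.4834·100.93)²) = √(6950.148060 + 2380.421360) = 96.5949 km
Norvane: √((0.7843·111.32)² + (0.3433·100.93)²) = √(7622.735058 + 1200.571842) = 93.9325 km
Arvell: √((0.0778·111.32)² + (0.3637·100.93)²) = √(75.007655 + 1347.494957) = 37.7161 km
Dunvale: √((0.0637·111.32)² + (-0.3013·100.93)²) = √(50.283472 + 924.780811) = 31.2260 km
Eskerly: √((-0.1284·111.32)² + (0.0564·100.93)²) = √(204.303799 + 32.404010) = 15.3853 km
Hollisk: √((0.5224·111.32)² + (0.4727·100.93)²) = √(3381.837471 + 2276.206982) = 75.2200 km
Fenwold: √((0.5937·111.32)² + (0.3937·100.93)²) = √(4367.978512 + 1578.960902) = 77.1164 km
Sorted: Eskerly (15.3853 km) < Dunvale (31.2260 km) < Arvell (37.7161 km) < Glasmere (62.0237 km) < Hollisk (75.2200 km) < Fenwold (77.1164 km) < …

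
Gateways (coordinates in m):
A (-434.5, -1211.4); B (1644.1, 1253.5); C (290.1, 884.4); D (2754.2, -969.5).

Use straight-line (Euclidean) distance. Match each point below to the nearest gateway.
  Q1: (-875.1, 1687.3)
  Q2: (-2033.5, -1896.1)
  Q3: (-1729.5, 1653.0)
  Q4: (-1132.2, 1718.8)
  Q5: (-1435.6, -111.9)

Q1 at (-875.1, 1687.3):
  A: √((440.6)² + (-2898.7)²) = √(194128.360 + 8402461.690) = 2932.0 m
  B: √((2519.2)² + (-433.8)²) = √(6346368.640 + 188182.440) = 2556.3 m
  C: √((1165.2)² + (-802.9)²) = √(1357691.040 + 644648.410) = 1415.0 m
  D: √((3629.3)² + (-2656.8)²) = √(13171818.490 + 7058586.240) = 4497.8 m
  → nearest: C (1415.0 m)
Q2 at (-2033.5, -1896.1):
  A: √((1599.0)² + (684.7)²) = √(2556801.000 + 468814.090) = 1739.4 m
  B: √((3677.6)² + (3149.6)²) = √(13524741.760 + 9919980.160) = 4842.0 m
  C: √((2323.6)² + (2780.5)²) = √(5399116.960 + 7731180.250) = 3623.6 m
  D: √((4787.7)² + (926.6)²) = √(22922071.290 + 858587.560) = 4876.5 m
  → nearest: A (1739.4 m)
Q3 at (-1729.5, 1653.0):
  A: √((1295.0)² + (-2864.4)²) = √(1677025.000 + 8204787.360) = 3143.5 m
  B: √((3373.6)² + (-399.5)²) = √(11381176.960 + 159600.250) = 3397.2 m
  C: √((2019.6)² + (-768.6)²) = √(4078784.160 + 590745.960) = 2160.9 m
  D: √((4483.7)² + (-2622.5)²) = √(20103565.690 + 6877506.250) = 5194.3 m
  → nearest: C (2160.9 m)
Q4 at (-1132.2, 1718.8):
  A: √((697.7)² + (-2930.2)²) = √(486785.290 + 8586072.040) = 3012.1 m
  B: √((2776.3)² + (-465.3)²) = √(7707841.690 + 216504.090) = 2815.0 m
  C: √((1422.3)² + (-834.4)²) = √(2022937.290 + 696223.360) = 1649.0 m
  D: √((3886.4)² + (-2688.3)²) = √(15104104.960 + 7226956.890) = 4725.6 m
  → nearest: C (1649.0 m)
Q5 at (-1435.6, -111.9):
  A: √((1001.1)² + (-1099.5)²) = √(1002201.210 + 1208900.250) = 1487.0 m
  B: √((3079.7)² + (1365.4)²) = √(9484552.090 + 1864317.160) = 3368.8 m
  C: √((1725.7)² + (996.3)²) = √(2978040.490 + 992613.690) = 1992.7 m
  D: √((4189.8)² + (-857.6)²) = √(17554424.040 + 735477.760) = 4276.7 m
  → nearest: A (1487.0 m)

Q1→C; Q2→A; Q3→C; Q4→C; Q5→A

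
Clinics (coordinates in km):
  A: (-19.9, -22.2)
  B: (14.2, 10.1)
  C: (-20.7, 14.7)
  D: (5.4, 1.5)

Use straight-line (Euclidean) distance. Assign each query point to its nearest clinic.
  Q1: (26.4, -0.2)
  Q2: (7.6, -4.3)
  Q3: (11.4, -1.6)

Q1→B; Q2→D; Q3→D

Q1 at (26.4, -0.2):
  A: √((-46.3)² + (-22.0)²) = √(2143.690 + 484.000) = 51.3 km
  B: √((-12.2)² + (10.3)²) = √(148.840 + 106.090) = 16.0 km
  C: √((-47.1)² + (14.9)²) = √(2218.410 + 222.010) = 49.4 km
  D: √((-21.0)² + (1.7)²) = √(441.000 + 2.890) = 21.1 km
  → nearest: B (16.0 km)
Q2 at (7.6, -4.3):
  A: √((-27.5)² + (-17.9)²) = √(756.250 + 320.410) = 32.8 km
  B: √((6.6)² + (14.4)²) = √(43.560 + 207.360) = 15.8 km
  C: √((-28.3)² + (19.0)²) = √(800.890 + 361.000) = 34.1 km
  D: √((-2.2)² + (5.8)²) = √(4.840 + 33.640) = 6.2 km
  → nearest: D (6.2 km)
Q3 at (11.4, -1.6):
  A: √((-31.3)² + (-20.6)²) = √(979.690 + 424.360) = 37.5 km
  B: √((2.8)² + (11.7)²) = √(7.840 + 136.890) = 12.0 km
  C: √((-32.1)² + (16.3)²) = √(1030.410 + 265.690) = 36.0 km
  D: √((-6.0)² + (3.1)²) = √(36.000 + 9.610) = 6.8 km
  → nearest: D (6.8 km)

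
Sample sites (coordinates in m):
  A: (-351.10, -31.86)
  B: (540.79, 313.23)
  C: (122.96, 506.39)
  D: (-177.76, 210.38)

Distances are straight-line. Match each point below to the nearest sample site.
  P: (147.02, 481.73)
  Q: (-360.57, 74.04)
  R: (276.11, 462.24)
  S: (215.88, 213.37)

P at (147.02, 481.73):
  A: 715.47 m
  B: 428.31 m
  C: 34.45 m
  D: 423.22 m
  → nearest: C (34.45 m)
Q at (-360.57, 74.04):
  A: 106.32 m
  B: 932.56 m
  C: 648.64 m
  D: 228.05 m
  → nearest: A (106.32 m)
R at (276.11, 462.24):
  A: 798.45 m
  B: 303.74 m
  C: 159.39 m
  D: 519.07 m
  → nearest: C (159.39 m)
S at (215.88, 213.37):
  A: 617.74 m
  B: 339.91 m
  C: 307.40 m
  D: 393.65 m
  → nearest: C (307.40 m)

P→C; Q→A; R→C; S→C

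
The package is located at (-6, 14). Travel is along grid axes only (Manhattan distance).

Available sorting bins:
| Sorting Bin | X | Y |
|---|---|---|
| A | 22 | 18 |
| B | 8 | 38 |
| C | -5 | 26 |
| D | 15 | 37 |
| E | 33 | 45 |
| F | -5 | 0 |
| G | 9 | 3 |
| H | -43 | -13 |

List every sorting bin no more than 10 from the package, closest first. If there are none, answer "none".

Distances from (-6, 14):
A: 32
B: 38
C: 13
D: 44
E: 70
F: 15
G: 26
H: 64
Threshold 10: none within range.

none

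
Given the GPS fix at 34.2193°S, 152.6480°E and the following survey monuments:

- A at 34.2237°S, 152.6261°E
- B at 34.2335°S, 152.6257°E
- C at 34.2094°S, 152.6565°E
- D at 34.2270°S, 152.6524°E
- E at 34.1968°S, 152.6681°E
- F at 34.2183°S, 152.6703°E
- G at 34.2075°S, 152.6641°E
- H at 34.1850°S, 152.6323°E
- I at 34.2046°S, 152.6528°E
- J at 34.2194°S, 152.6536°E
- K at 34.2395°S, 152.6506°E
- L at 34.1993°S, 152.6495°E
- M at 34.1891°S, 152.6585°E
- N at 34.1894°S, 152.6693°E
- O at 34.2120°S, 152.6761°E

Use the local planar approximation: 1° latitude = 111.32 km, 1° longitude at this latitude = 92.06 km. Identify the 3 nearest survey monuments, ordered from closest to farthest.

Distances from 34.2193°S, 152.6480°E:
A: √((-0.0044·111.32)² + (-0.0219·92.06)²) = √(0.239912 + 4.064716) = 2.0748 km
B: √((-0.0142·111.32)² + (-0.0223·92.06)²) = √(2.498752 + 4.214554) = 2.5910 km
C: √((0.0099·111.32)² + (0.0085·92.06)²) = √(1.214554 + 0.612322) = 1.3516 km
D: √((-0.0077·111.32)² + (0.0044·92.06)²) = √(0.734730 + 0.164077) = 0.9481 km
E: √((0.0225·111.32)² + (0.0201·92.06)²) = √(6.273522 + 3.424002) = 3.1141 km
F: √((0.0010·111.32)² + (0.0223·92.06)²) = √(0.012392 + 4.214554) = 2.0560 km
G: √((0.0118·111.32)² + (0.0161·92.06)²) = √(1.725482 + 2.196816) = 1.9805 km
H: √((0.0343·111.32)² + (-0.0157·92.06)²) = √(14.579232 + 2.089013) = 4.0827 km
I: √((0.0147·111.32)² + (0.0048·92.06)²) = √(2.677818 + 0.195265) = 1.6950 km
J: √((-0.0001·111.32)² + (0.0056·92.06)²) = √(0.000124 + 0.265777) = 0.5157 km
K: √((-0.0202·111.32)² + (0.0026·92.06)²) = √(5.056490 + 0.057291) = 2.2614 km
L: √((0.0200·111.32)² + (0.0015·92.06)²) = √(4.956857 + 0.019069) = 2.2307 km
M: √((0.0302·111.32)² + (0.0105·92.06)²) = √(11.302130 + 0.934374) = 3.4981 km
N: √((0.0299·111.32)² + (0.0213·92.06)²) = √(11.078699 + 3.845043) = 3.8631 km
O: √((0.0073·111.32)² + (0.0281·92.06)²) = √(0.660377 + 6.691979) = 2.7115 km
Sorted: J (0.5157 km) < D (0.9481 km) < C (1.3516 km) < I (1.6950 km) < G (1.9805 km) < …

J, D, C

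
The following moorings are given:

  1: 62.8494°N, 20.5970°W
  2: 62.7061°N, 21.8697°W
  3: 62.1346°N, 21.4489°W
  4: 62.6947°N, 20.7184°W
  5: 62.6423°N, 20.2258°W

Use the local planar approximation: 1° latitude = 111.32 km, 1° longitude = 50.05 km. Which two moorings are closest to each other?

1 and 4

Pairwise distances:
1–4: 18.2617 km
4–5: 25.3353 km
1–5: 29.6086 km
2–4: 57.6365 km
1–2: 65.6657 km
2–3: 67.0149 km
3–4: 72.2794 km
2–5: 82.5832 km
3–5: 83.3163 km
1–3: 90.2751 km
Closest pair: 1–4 at 18.2617 km.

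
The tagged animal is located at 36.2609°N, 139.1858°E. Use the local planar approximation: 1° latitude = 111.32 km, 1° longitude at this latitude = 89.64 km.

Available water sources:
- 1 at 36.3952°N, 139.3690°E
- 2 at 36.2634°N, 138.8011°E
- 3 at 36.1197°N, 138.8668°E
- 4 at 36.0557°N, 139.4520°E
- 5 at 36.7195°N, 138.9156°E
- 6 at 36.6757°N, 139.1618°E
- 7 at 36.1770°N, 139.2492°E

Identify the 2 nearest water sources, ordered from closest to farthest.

7, 1

Distances from 36.2609°N, 139.1858°E:
1: 22.2080 km
2: 34.4856 km
3: 32.6305 km
4: 33.0333 km
5: 56.5056 km
6: 46.2256 km
7: 10.9329 km
Sorted: 7 (10.9329 km) < 1 (22.2080 km) < 3 (32.6305 km) < 4 (33.0333 km) < …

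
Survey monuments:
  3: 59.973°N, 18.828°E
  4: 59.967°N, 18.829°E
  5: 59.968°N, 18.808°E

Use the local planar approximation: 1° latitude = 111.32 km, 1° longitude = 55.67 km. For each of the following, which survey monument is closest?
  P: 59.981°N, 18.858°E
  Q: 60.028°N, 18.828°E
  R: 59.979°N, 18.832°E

P at 59.981°N, 18.858°E:
  3: 1.893 km
  4: 2.244 km
  5: 3.137 km
  → nearest: 3 (1.893 km)
Q at 60.028°N, 18.828°E:
  3: 6.123 km
  4: 6.791 km
  5: 6.771 km
  → nearest: 3 (6.123 km)
R at 59.979°N, 18.832°E:
  3: 0.704 km
  4: 1.346 km
  5: 1.812 km
  → nearest: 3 (0.704 km)

P→3; Q→3; R→3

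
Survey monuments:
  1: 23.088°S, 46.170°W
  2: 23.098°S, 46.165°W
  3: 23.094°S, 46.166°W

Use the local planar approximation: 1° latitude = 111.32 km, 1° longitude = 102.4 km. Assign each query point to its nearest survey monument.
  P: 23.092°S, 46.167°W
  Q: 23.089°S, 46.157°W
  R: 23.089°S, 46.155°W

P→3; Q→3; R→3

P at 23.092°S, 46.167°W:
  1: √((0.004·111.32)² + (-0.003·102.4)²) = √(0.19827 + 0.09437) = 0.541 km
  2: √((-0.006·111.32)² + (0.002·102.4)²) = √(0.44612 + 0.04194) = 0.699 km
  3: √((-0.002·111.32)² + (0.001·102.4)²) = √(0.04957 + 0.01049) = 0.245 km
  → nearest: 3 (0.245 km)
Q at 23.089°S, 46.157°W:
  1: √((0.001·111.32)² + (-0.013·102.4)²) = √(0.01239 + 1.77209) = 1.336 km
  2: √((-0.009·111.32)² + (-0.008·102.4)²) = √(1.00376 + 0.67109) = 1.294 km
  3: √((-0.005·111.32)² + (-0.009·102.4)²) = √(0.30980 + 0.84935) = 1.077 km
  → nearest: 3 (1.077 km)
R at 23.089°S, 46.155°W:
  1: √((0.001·111.32)² + (-0.015·102.4)²) = √(0.01239 + 2.35930) = 1.540 km
  2: √((-0.009·111.32)² + (-0.010·102.4)²) = √(1.00376 + 1.04858) = 1.433 km
  3: √((-0.005·111.32)² + (-0.011·102.4)²) = √(0.30980 + 1.26878) = 1.256 km
  → nearest: 3 (1.256 km)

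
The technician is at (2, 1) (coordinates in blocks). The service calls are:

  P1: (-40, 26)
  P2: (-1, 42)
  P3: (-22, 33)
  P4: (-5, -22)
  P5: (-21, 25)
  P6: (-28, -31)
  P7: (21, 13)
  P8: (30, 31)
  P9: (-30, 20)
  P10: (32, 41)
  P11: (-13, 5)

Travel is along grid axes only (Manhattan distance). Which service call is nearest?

P11

Distances from (2, 1):
P1: 67 blocks
P2: 44 blocks
P3: 56 blocks
P4: 30 blocks
P5: 47 blocks
P6: 62 blocks
P7: 31 blocks
P8: 58 blocks
P9: 51 blocks
P10: 70 blocks
P11: 19 blocks
Minimum: P11 at 19 blocks.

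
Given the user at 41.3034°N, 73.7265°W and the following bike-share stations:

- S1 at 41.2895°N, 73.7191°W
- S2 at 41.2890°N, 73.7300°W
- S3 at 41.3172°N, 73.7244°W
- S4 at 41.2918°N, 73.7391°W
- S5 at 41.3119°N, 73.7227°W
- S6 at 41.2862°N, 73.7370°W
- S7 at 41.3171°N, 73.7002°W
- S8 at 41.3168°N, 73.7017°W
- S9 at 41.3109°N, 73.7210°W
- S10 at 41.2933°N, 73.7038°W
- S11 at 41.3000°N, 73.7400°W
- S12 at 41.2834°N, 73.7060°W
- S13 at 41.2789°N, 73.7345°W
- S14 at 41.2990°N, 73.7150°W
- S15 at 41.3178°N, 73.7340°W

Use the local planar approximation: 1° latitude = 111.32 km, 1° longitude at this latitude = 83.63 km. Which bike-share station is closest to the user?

S9

Distances from 41.3034°N, 73.7265°W:
S1: √((-0.0139·111.32)² + (0.0074·83.63)²) = √(2.394286 + 0.382990) = 1.6665 km
S2: √((-0.0144·111.32)² + (-0.0035·83.63)²) = √(2.569635 + 0.085676) = 1.6295 km
S3: √((0.0138·111.32)² + (0.0021·83.63)²) = √(2.359960 + 0.030843) = 1.5462 km
S4: √((-0.0116·111.32)² + (-0.0126·83.63)²) = √(1.667487 + 1.110364) = 1.6667 km
S5: √((0.0085·111.32)² + (0.0038·83.63)²) = √(0.895332 + 0.100993) = 0.9982 km
S6: √((-0.0172·111.32)² + (-0.0105·83.63)²) = √(3.666091 + 0.771086) = 2.1065 km
S7: √((0.0137·111.32)² + (0.0263·83.63)²) = √(2.325881 + 4.837664) = 2.6765 km
S8: √((0.0134·111.32)² + (0.0248·83.63)²) = √(2.225133 + 4.301576) = 2.5547 km
S9: √((0.0075·111.32)² + (0.0055·83.63)²) = √(0.697058 + 0.211568) = 0.9532 km
S10: √((-0.0101·111.32)² + (0.0227·83.63)²) = √(1.264122 + 3.603926) = 2.2064 km
S11: √((-0.0034·111.32)² + (-0.0135·83.63)²) = √(0.143253 + 1.274652) = 1.1908 km
S12: √((-0.0200·111.32)² + (0.0205·83.63)²) = √(4.956857 + 2.939219) = 2.8100 km
S13: √((-0.0245·111.32)² + (-0.0080·83.63)²) = √(7.438383 + 0.447615) = 2.8082 km
S14: √((-0.0044·111.32)² + (0.0115·83.63)²) = √(0.239912 + 0.924953) = 1.0793 km
S15: √((0.0144·111.32)² + (-0.0075·83.63)²) = √(2.569635 + 0.393411) = 1.7214 km
Minimum: S9 at 0.9532 km.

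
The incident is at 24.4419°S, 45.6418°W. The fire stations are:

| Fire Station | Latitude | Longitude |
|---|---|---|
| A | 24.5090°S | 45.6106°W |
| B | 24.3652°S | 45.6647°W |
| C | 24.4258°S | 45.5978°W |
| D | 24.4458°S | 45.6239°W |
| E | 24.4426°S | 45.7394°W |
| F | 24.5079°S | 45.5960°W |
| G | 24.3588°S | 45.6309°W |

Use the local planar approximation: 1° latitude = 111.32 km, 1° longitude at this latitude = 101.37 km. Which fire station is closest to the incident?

D

Distances from 24.4419°S, 45.6418°W:
A: √((-0.0671·111.32)² + (0.0312·101.37)²) = √(55.794506 + 10.002950) = 8.1116 km
B: √((0.0767·111.32)² + (-0.0229·101.37)²) = √(72.901611 + 5.388773) = 8.8482 km
C: √((0.0161·111.32)² + (0.0440·101.37)²) = √(3.212167 + 19.894098) = 4.8069 km
D: √((-0.0039·111.32)² + (0.0179·101.37)²) = √(0.188484 + 3.292494) = 1.8657 km
E: √((-0.0007·111.32)² + (-0.0976·101.37)²) = √(0.006072 + 97.885537) = 9.8940 km
F: √((-0.0660·111.32)² + (0.0458·101.37)²) = √(53.980172 + 21.555090) = 8.6911 km
G: √((0.0831·111.32)² + (0.0109·101.37)²) = √(85.575302 + 1.220877) = 9.3164 km
Minimum: D at 1.8657 km.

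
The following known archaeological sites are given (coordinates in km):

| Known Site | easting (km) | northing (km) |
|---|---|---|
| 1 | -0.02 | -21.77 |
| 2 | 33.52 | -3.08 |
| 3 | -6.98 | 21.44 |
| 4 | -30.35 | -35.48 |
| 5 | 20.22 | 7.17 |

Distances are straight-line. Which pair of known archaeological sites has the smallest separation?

2 and 5

Pairwise distances:
2–5: 16.79 km
3–5: 30.72 km
1–4: 33.28 km
1–5: 35.32 km
1–2: 38.40 km
1–3: 43.77 km
2–3: 47.34 km
3–4: 61.53 km
4–5: 66.15 km
2–4: 71.62 km
Closest pair: 2–5 at 16.79 km.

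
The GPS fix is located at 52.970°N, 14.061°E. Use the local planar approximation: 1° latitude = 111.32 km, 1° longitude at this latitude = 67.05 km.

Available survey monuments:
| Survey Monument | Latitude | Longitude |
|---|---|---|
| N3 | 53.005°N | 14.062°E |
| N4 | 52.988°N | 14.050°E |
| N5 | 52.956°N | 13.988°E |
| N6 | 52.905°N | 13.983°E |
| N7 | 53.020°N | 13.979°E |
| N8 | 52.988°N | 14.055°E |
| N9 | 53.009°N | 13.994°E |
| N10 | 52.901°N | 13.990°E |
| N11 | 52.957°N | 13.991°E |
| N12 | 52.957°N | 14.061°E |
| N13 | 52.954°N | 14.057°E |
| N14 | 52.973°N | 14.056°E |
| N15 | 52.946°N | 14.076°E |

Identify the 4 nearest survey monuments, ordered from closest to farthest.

Distances from 52.970°N, 14.061°E:
N3: √((0.035·111.32)² + (0.001·67.05)²) = √(15.18037 + 0.00450) = 3.897 km
N4: √((0.018·111.32)² + (-0.011·67.05)²) = √(4.01505 + 0.54398) = 2.135 km
N5: √((-0.014·111.32)² + (-0.073·67.05)²) = √(2.42886 + 23.95760) = 5.137 km
N6: √((-0.065·111.32)² + (-0.078·67.05)²) = √(52.35680 + 27.35185) = 8.928 km
N7: √((0.050·111.32)² + (-0.082·67.05)²) = √(30.98036 + 30.22910) = 7.824 km
N8: √((0.018·111.32)² + (-0.006·67.05)²) = √(4.01505 + 0.16185) = 2.044 km
N9: √((0.039·111.32)² + (-0.067·67.05)²) = √(18.84845 + 20.18121) = 6.247 km
N10: √((-0.069·111.32)² + (-0.071·67.05)²) = √(58.99899 + 22.66284) = 9.037 km
N11: √((-0.013·111.32)² + (-0.070·67.05)²) = √(2.09427 + 22.02894) = 4.912 km
N12: √((-0.013·111.32)² + (0.000·67.05)²) = √(2.09427 + 0.00000) = 1.447 km
N13: √((-0.016·111.32)² + (-0.004·67.05)²) = √(3.17239 + 0.07193) = 1.801 km
N14: √((0.003·111.32)² + (-0.005·67.05)²) = √(0.11153 + 0.11239) = 0.473 km
N15: √((-0.024·111.32)² + (0.015·67.05)²) = √(7.13787 + 1.01153) = 2.855 km
Sorted: N14 (0.473 km) < N12 (1.447 km) < N13 (1.801 km) < N8 (2.044 km) < N4 (2.135 km) < N15 (2.855 km) < …

N14, N12, N13, N8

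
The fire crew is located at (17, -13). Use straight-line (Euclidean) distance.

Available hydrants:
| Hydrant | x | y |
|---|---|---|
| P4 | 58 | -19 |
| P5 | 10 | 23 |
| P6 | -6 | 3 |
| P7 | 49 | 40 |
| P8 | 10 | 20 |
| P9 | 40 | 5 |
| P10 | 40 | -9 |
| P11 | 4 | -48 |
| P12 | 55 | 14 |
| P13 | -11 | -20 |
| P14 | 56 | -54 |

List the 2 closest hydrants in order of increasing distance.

Distances from (17, -13):
P4: 41.4
P5: 36.7
P6: 28.0
P7: 61.9
P8: 33.7
P9: 29.2
P10: 23.3
P11: 37.3
P12: 46.6
P13: 28.9
P14: 56.6
Sorted: P10 (23.3) < P6 (28.0) < P13 (28.9) < P9 (29.2) < …

P10, P6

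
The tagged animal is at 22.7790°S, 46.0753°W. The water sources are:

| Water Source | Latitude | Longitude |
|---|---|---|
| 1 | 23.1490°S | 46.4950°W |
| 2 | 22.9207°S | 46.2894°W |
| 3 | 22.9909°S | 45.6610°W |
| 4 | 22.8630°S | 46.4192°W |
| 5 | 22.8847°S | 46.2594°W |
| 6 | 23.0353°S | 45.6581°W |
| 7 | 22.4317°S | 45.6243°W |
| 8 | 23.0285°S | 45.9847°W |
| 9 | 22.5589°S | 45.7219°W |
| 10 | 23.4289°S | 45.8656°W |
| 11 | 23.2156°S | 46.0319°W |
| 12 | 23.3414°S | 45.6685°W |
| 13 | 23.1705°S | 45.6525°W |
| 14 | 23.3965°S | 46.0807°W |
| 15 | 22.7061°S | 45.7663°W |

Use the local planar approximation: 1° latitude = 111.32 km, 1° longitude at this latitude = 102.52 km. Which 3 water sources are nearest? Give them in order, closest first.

Distances from 22.7790°S, 46.0753°W:
1: √((-0.3700·111.32)² + (-0.4197·102.52)²) = √(1696.484295 + 1851.378148) = 59.5639 km
2: √((-0.1417·111.32)² + (-0.2141·102.52)²) = √(248.820464 + 481.781955) = 27.0297 km
3: √((-0.2119·111.32)² + (0.4143·102.52)²) = √(556.427145 + 1804.043734) = 48.5847 km
4: √((-0.0840·111.32)² + (-0.3439·102.52)²) = √(87.438957 + 1243.029818) = 36.4756 km
5: √((-0.1057·111.32)² + (-0.1841·102.52)²) = √(138.451087 + 356.225309) = 22.2413 km
6: √((-0.2563·111.32)² + (0.4172·102.52)²) = √(814.035993 + 1829.387868) = 51.4142 km
7: √((0.3473·111.32)² + (0.4510·102.52)²) = √(1494.706634 + 2137.815782) = 60.2704 km
8: √((-0.2495·111.32)² + (0.0906·102.52)²) = √(771.413962 + 86.272740) = 29.2863 km
9: √((0.2201·111.32)² + (0.3534·102.52)²) = √(600.325070 + 1312.654058) = 43.7376 km
10: √((-0.6499·111.32)² + (0.2097·102.52)²) = √(5234.069309 + 462.183094) = 75.4735 km
11: √((-0.4366·111.32)² + (0.0434·102.52)²) = √(2362.184732 + 19.796876) = 48.8055 km
12: √((-0.5624·111.32)² + (0.4068·102.52)²) = √(3919.557314 + 1739.318369) = 75.2255 km
13: √((-0.3915·111.32)² + (0.4228·102.52)²) = √(1899.371548 + 1878.828556) = 61.4671 km
14: √((-0.6175·111.32)² + (-0.0054·102.52)²) = √(4725.201348 + 0.306482) = 68.7423 km
15: √((0.0729·111.32)² + (0.3090·102.52)²) = √(65.856925 + 1003.538767) = 32.7016 km
Sorted: 5 (22.2413 km) < 2 (27.0297 km) < 8 (29.2863 km) < 15 (32.7016 km) < 4 (36.4756 km) < …

5, 2, 8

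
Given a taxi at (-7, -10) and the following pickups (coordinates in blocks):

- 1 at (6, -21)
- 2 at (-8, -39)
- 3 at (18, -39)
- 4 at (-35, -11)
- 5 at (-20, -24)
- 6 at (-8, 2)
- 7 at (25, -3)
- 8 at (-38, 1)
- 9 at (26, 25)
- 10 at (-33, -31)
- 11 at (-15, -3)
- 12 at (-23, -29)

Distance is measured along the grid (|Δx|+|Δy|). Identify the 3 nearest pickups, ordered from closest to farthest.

Distances from (-7, -10):
1: |13| + |-11| = 13 + 11 = 24 blocks
2: |-1| + |-29| = 1 + 29 = 30 blocks
3: |25| + |-29| = 25 + 29 = 54 blocks
4: |-28| + |-1| = 28 + 1 = 29 blocks
5: |-13| + |-14| = 13 + 14 = 27 blocks
6: |-1| + |12| = 1 + 12 = 13 blocks
7: |32| + |7| = 32 + 7 = 39 blocks
8: |-31| + |11| = 31 + 11 = 42 blocks
9: |33| + |35| = 33 + 35 = 68 blocks
10: |-26| + |-21| = 26 + 21 = 47 blocks
11: |-8| + |7| = 8 + 7 = 15 blocks
12: |-16| + |-19| = 16 + 19 = 35 blocks
Sorted: 6 (13 blocks) < 11 (15 blocks) < 1 (24 blocks) < 5 (27 blocks) < 4 (29 blocks) < …

6, 11, 1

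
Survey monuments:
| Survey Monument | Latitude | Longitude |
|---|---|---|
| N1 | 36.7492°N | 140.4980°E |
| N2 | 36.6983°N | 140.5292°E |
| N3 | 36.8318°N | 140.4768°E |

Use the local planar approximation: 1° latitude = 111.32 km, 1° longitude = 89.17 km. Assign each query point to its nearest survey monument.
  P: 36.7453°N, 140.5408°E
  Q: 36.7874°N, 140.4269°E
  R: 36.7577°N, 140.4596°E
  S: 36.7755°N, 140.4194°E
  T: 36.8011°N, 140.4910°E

P at 36.7453°N, 140.5408°E:
  N1: √((0.0039·111.32)² + (-0.0428·89.17)²) = √(0.188484 + 14.565489) = 3.8411 km
  N2: √((-0.0470·111.32)² + (-0.0116·89.17)²) = √(27.374243 + 1.069925) = 5.3333 km
  N3: √((0.0865·111.32)² + (-0.0640·89.17)²) = √(92.721107 + 32.568479) = 11.1933 km
  → nearest: N1 (3.8411 km)
Q at 36.7874°N, 140.4269°E:
  N1: √((-0.0382·111.32)² + (0.0711·89.17)²) = √(18.083110 + 40.195435) = 7.6340 km
  N2: √((-0.0891·111.32)² + (0.1023·89.17)²) = √(98.378864 + 83.212544) = 13.4756 km
  N3: √((0.0444·111.32)² + (0.0499·89.17)²) = √(24.429374 + 19.798789) = 6.6504 km
  → nearest: N3 (6.6504 km)
R at 36.7577°N, 140.4596°E:
  N1: √((-0.0085·111.32)² + (0.0384·89.17)²) = √(0.895332 + 11.724653) = 3.5525 km
  N2: √((-0.0594·111.32)² + (0.0696·89.17)²) = √(43.723940 + 38.517316) = 9.0687 km
  N3: √((0.0741·111.32)² + (0.0172·89.17)²) = √(68.042899 + 2.352309) = 8.3902 km
  → nearest: N1 (3.5525 km)
S at 36.7755°N, 140.4194°E:
  N1: √((-0.0263·111.32)² + (0.0786·89.17)²) = √(8.571521 + 49.122745) = 7.5957 km
  N2: √((-0.0772·111.32)² + (0.1098·89.17)²) = √(73.855186 + 95.861057) = 13.0275 km
  N3: √((0.0563·111.32)² + (0.0574·89.17)²) = √(39.279250 + 26.197589) = 8.0918 km
  → nearest: N1 (7.5957 km)
T at 36.8011°N, 140.4910°E:
  N1: √((-0.0519·111.32)² + (0.0070·89.17)²) = √(33.379599 + 0.389613) = 5.8111 km
  N2: √((-0.1028·111.32)² + (0.0382·89.17)²) = √(130.958178 + 11.602839) = 11.9399 km
  N3: √((0.0307·111.32)² + (-0.0142·89.17)²) = √(11.679470 + 1.603298) = 3.6446 km
  → nearest: N3 (3.6446 km)

P→N1; Q→N3; R→N1; S→N1; T→N3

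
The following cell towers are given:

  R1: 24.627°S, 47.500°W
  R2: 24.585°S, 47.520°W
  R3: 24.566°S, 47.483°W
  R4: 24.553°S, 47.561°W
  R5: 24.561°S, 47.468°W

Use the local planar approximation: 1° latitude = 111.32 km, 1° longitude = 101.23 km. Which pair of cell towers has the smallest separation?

Pairwise distances:
R1–R2: 5.095 km
R1–R3: 7.005 km
R1–R4: 10.295 km
R1–R5: 8.030 km
R2–R3: 4.301 km
R2–R4: 5.470 km
R2–R5: 5.903 km
R3–R4: 8.027 km
R3–R5: 1.617 km
R4–R5: 9.456 km
Closest pair: R3–R5 at 1.617 km.

R3 and R5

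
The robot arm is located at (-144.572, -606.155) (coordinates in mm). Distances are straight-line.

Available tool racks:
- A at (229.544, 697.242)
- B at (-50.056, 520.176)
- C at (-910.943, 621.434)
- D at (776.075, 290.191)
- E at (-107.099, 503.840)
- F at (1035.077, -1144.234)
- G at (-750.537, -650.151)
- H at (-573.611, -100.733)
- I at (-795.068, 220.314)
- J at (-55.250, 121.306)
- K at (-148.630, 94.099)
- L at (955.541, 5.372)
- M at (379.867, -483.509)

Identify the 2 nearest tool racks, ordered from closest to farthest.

M, G

Distances from (-144.572, -606.155):
A: √((374.116)² + (1303.397)²) = √(139962.78146 + 1698843.73961) = 1356.026 mm
B: √((94.516)² + (1126.331)²) = √(8933.27426 + 1268621.52156) = 1130.290 mm
C: √((-766.371)² + (1227.589)²) = √(587324.50964 + 1506974.75292) = 1447.169 mm
D: √((920.647)² + (896.346)²) = √(847590.89861 + 803436.15172) = 1284.923 mm
E: √((37.473)² + (1109.995)²) = √(1404.22573 + 1232088.90002) = 1110.627 mm
F: √((1179.649)² + (-538.079)²) = √(1391571.76320 + 289529.01024) = 1296.573 mm
G: √((-605.965)² + (-43.996)²) = √(367193.58123 + 1935.64802) = 607.560 mm
H: √((-429.039)² + (505.422)²) = √(184074.46352 + 255451.39808) = 662.967 mm
I: √((-650.496)² + (826.469)²) = √(423145.04602 + 683051.00796) = 1051.759 mm
J: √((89.322)² + (727.461)²) = √(7978.41968 + 529199.50652) = 732.924 mm
K: √((-4.058)² + (700.254)²) = √(16.46736 + 490355.66452) = 700.266 mm
L: √((1100.113)² + (611.527)²) = √(1210248.61277 + 373965.27173) = 1258.656 mm
M: √((524.439)² + (122.646)²) = √(275036.26472 + 15042.04132) = 538.589 mm
Sorted: M (538.589 mm) < G (607.560 mm) < H (662.967 mm) < K (700.266 mm) < …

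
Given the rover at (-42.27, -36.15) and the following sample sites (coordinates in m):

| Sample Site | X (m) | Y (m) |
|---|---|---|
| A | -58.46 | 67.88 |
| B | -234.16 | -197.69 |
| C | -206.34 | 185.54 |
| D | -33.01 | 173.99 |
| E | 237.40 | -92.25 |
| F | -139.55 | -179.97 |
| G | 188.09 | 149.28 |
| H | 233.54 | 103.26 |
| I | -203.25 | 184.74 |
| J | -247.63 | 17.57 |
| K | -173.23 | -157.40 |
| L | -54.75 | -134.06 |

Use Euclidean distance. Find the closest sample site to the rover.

Distances from (-42.27, -36.15):
A: √((-16.19)² + (104.03)²) = √(262.1161 + 10822.2409) = 105.28 m
B: √((-191.89)² + (-161.54)²) = √(36821.7721 + 26095.1716) = 250.83 m
C: √((-164.07)² + (221.69)²) = √(26918.9649 + 49146.4561) = 275.80 m
D: √((9.26)² + (210.14)²) = √(85.7476 + 44158.8196) = 210.34 m
E: √((279.67)² + (-56.10)²) = √(78215.3089 + 3147.2100) = 285.24 m
F: √((-97.28)² + (-143.82)²) = √(9463.3984 + 20684.1924) = 173.63 m
G: √((230.36)² + (185.43)²) = √(53065.7296 + 34384.2849) = 295.72 m
H: √((275.81)² + (139.41)²) = √(76071.1561 + 19435.1481) = 309.04 m
I: √((-160.98)² + (220.89)²) = √(25914.5604 + 48792.3921) = 273.33 m
J: √((-205.36)² + (53.72)²) = √(42172.7296 + 2885.8384) = 212.27 m
K: √((-130.96)² + (-121.25)²) = √(17150.5216 + 14701.5625) = 178.47 m
L: √((-12.48)² + (-97.91)²) = √(155.7504 + 9586.3681) = 98.70 m
Minimum: L at 98.70 m.

L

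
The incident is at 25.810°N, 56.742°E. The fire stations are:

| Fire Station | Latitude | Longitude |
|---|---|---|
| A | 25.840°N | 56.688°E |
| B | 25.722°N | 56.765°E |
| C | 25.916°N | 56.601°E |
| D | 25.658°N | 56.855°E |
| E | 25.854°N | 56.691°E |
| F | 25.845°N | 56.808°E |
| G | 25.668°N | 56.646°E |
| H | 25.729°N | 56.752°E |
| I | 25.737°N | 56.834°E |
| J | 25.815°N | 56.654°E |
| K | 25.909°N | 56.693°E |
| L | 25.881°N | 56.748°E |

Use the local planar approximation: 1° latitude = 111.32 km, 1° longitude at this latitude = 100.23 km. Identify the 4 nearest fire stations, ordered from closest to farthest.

Distances from 25.810°N, 56.742°E:
A: 6.360 km
B: 10.064 km
C: 18.411 km
D: 20.361 km
E: 7.080 km
F: 7.677 km
G: 18.506 km
H: 9.072 km
I: 12.291 km
J: 8.838 km
K: 12.065 km
L: 7.927 km
Sorted: A (6.360 km) < E (7.080 km) < F (7.677 km) < L (7.927 km) < J (8.838 km) < H (9.072 km) < …

A, E, F, L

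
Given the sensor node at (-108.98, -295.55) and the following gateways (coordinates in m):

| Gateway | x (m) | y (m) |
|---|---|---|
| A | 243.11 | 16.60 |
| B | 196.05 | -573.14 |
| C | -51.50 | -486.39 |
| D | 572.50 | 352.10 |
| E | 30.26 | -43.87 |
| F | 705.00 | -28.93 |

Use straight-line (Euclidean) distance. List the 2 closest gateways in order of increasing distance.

C, E

Distances from (-108.98, -295.55):
A: √((352.09)² + (312.15)²) = √(123967.3681 + 97437.6225) = 470.54 m
B: √((305.03)² + (-277.59)²) = √(93043.3009 + 77056.2081) = 412.43 m
C: √((57.48)² + (-190.84)²) = √(3303.9504 + 36419.9056) = 199.31 m
D: √((681.48)² + (647.65)²) = √(464414.9904 + 419450.5225) = 940.14 m
E: √((139.24)² + (251.68)²) = √(19387.7776 + 63342.8224) = 287.63 m
F: √((813.98)² + (266.62)²) = √(662563.4404 + 71086.2244) = 856.53 m
Sorted: C (199.31 m) < E (287.63 m) < B (412.43 m) < A (470.54 m) < …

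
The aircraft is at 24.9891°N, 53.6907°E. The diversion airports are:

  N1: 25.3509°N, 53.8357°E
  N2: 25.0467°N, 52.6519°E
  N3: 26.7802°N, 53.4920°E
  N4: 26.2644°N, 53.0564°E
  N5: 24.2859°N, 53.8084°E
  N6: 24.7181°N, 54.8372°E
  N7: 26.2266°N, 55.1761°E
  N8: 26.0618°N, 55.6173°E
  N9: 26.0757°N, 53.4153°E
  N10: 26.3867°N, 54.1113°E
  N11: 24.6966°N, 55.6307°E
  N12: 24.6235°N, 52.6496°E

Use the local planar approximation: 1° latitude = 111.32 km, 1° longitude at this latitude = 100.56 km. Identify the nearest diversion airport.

Distances from 24.9891°N, 53.6907°E:
N1: 42.8338 km
N2: 104.6583 km
N3: 200.3840 km
N4: 155.6374 km
N5: 79.1700 km
N6: 119.1736 km
N7: 203.1978 km
N8: 227.5834 km
N9: 124.0902 km
N10: 161.2275 km
N11: 197.7851 km
N12: 112.3254 km
Minimum: N1 at 42.8338 km.

N1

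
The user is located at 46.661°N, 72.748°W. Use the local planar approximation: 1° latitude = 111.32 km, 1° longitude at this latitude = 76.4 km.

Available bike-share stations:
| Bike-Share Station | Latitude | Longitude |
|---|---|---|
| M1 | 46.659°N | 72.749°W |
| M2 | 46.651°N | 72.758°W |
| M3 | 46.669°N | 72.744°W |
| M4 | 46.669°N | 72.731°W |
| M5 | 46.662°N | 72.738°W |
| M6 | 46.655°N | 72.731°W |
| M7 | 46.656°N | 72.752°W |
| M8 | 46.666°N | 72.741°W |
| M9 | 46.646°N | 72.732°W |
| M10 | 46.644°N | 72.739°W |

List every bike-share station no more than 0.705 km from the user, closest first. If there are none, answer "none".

M1, M7

Distances from 46.661°N, 72.748°W:
M1: 0.2354 km
M2: 1.3502 km
M3: 0.9415 km
M4: 1.5748 km
M5: 0.7721 km
M6: 1.4605 km
M7: 0.6350 km
M8: 0.7719 km
M9: 2.0694 km
M10: 2.0135 km
Threshold 0.705 km: M1 (0.2354 km), M7 (0.6350 km) are within range.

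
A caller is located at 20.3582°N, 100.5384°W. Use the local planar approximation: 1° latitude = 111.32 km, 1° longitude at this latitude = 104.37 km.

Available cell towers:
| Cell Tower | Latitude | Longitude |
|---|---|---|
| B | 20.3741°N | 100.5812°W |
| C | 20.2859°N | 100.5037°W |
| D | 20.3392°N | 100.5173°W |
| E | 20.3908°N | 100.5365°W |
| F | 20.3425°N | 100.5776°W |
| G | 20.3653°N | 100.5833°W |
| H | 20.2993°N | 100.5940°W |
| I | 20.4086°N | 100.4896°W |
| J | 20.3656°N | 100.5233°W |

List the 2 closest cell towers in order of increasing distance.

Distances from 20.3582°N, 100.5384°W:
B: 4.8049 km
C: 8.8257 km
D: 3.0534 km
E: 3.6344 km
F: 4.4490 km
G: 4.7524 km
H: 8.7559 km
I: 7.5776 km
J: 1.7783 km
Sorted: J (1.7783 km) < D (3.0534 km) < E (3.6344 km) < F (4.4490 km) < …

J, D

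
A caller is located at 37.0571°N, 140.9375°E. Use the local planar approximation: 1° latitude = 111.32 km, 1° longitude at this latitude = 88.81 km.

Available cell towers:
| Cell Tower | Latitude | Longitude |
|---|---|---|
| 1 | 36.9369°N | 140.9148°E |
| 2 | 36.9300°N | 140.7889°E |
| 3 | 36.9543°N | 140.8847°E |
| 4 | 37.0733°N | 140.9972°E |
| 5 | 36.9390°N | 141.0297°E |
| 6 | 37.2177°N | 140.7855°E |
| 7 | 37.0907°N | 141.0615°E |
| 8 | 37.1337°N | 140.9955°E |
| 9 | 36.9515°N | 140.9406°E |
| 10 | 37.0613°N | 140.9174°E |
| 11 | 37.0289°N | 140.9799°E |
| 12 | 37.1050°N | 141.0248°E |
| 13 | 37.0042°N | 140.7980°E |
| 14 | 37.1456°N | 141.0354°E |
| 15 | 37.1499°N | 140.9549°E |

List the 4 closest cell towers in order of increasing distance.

10, 11, 4, 12

Distances from 37.0571°N, 140.9375°E:
1: √((-0.1202·111.32)² + (-0.0227·88.81)²) = √(179.042169 + 4.064204) = 13.5317 km
2: √((-0.1271·111.32)² + (-0.1486·88.81)²) = √(200.187749 + 174.165190) = 19.3482 km
3: √((-0.1028·111.32)² + (-0.0528·88.81)²) = √(130.958178 + 21.988297) = 12.3672 km
4: √((0.0162·111.32)² + (0.0597·88.81)²) = √(3.252194 + 28.110748) = 5.6003 km
5: √((-0.1181·111.32)² + (0.0922·88.81)²) = √(172.840769 + 67.047962) = 15.4883 km
6: √((0.1606·111.32)² + (-0.1520·88.81)²) = √(319.622598 + 182.226241) = 22.4020 km
7: √((0.0336·111.32)² + (0.1240·88.81)²) = √(13.990233 + 121.273835) = 11.6303 km
8: √((0.0766·111.32)² + (0.0580·88.81)²) = √(72.711639 + 26.532595) = 9.9621 km
9: √((-0.1056·111.32)² + (0.0031·88.81)²) = √(138.189241 + 0.075796) = 11.7586 km
10: √((0.0042·111.32)² + (-0.0201·88.81)²) = √(0.218597 + 3.186514) = 1.8453 km
11: √((-0.0282·111.32)² + (0.0424·88.81)²) = √(9.854727 + 14.179322) = 4.9025 km
12: √((0.0479·111.32)² + (0.0873·88.81)²) = √(28.432655 + 60.110761) = 9.4098 km
13: √((-0.0529·111.32)² + (-0.1395·88.81)²) = √(34.678295 + 153.487197) = 13.7173 km
14: √((0.0885·111.32)² + (0.0979·88.81)²) = √(97.058357 + 75.594313) = 13.1397 km
15: √((0.0928·111.32)² + (0.0174·88.81)²) = √(106.719148 + 2.387934) = 10.4454 km
Sorted: 10 (1.8453 km) < 11 (4.9025 km) < 4 (5.6003 km) < 12 (9.4098 km) < 8 (9.9621 km) < 15 (10.4454 km) < …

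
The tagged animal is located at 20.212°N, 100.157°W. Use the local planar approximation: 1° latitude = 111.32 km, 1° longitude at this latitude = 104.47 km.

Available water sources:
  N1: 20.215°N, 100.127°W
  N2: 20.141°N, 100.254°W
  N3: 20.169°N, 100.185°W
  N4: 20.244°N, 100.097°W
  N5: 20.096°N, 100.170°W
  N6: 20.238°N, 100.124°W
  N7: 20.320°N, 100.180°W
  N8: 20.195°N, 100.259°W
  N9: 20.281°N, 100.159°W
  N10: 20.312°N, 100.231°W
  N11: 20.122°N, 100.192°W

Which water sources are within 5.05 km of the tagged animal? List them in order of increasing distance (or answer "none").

N1, N6

Distances from 20.212°N, 100.157°W:
N1: √((0.003·111.32)² + (0.030·104.47)²) = √(0.11153 + 9.82258) = 3.152 km
N2: √((-0.071·111.32)² + (-0.097·104.47)²) = √(62.46879 + 102.68965) = 12.851 km
N3: √((-0.043·111.32)² + (-0.028·104.47)²) = √(22.91307 + 8.55656) = 5.610 km
N4: √((0.032·111.32)² + (0.060·104.47)²) = √(12.68955 + 39.29033) = 7.210 km
N5: √((-0.116·111.32)² + (-0.013·104.47)²) = √(166.74867 + 1.84446) = 12.984 km
N6: √((0.026·111.32)² + (0.033·104.47)²) = √(8.37709 + 11.88533) = 4.501 km
N7: √((0.108·111.32)² + (-0.023·104.47)²) = √(144.54195 + 5.77350) = 12.260 km
N8: √((-0.017·111.32)² + (-0.102·104.47)²) = √(3.58133 + 113.54906) = 10.823 km
N9: √((0.069·111.32)² + (-0.002·104.47)²) = √(58.99899 + 0.04366) = 7.684 km
N10: √((0.100·111.32)² + (-0.074·104.47)²) = √(123.92142 + 59.76496) = 13.553 km
N11: √((-0.090·111.32)² + (-0.035·104.47)²) = √(100.37635 + 13.36963) = 10.665 km
Threshold 5.05 km: N1 (3.152 km), N6 (4.501 km) are within range.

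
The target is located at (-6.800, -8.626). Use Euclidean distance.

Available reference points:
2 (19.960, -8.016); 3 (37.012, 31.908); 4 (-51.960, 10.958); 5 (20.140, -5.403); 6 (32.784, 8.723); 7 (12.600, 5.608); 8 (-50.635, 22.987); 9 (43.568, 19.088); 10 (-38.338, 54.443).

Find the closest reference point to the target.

Distances from (-6.800, -8.626):
2: √((26.760)² + (0.610)²) = √(716.09760 + 0.37210) = 26.767
3: √((43.812)² + (40.534)²) = √(1919.49134 + 1643.00516) = 59.687
4: √((-45.160)² + (19.584)²) = √(2039.42560 + 383.53306) = 49.224
5: √((26.940)² + (3.223)²) = √(725.76360 + 10.38773) = 27.132
6: √((39.584)² + (17.349)²) = √(1566.89306 + 300.98780) = 43.219
7: √((19.400)² + (14.234)²) = √(376.36000 + 202.60676) = 24.062
8: √((-43.835)² + (31.613)²) = √(1921.50723 + 999.38177) = 54.045
9: √((50.368)² + (27.714)²) = √(2536.93542 + 768.06580) = 57.489
10: √((-31.538)² + (63.069)²) = √(994.64544 + 3977.69876) = 70.515
Minimum: 7 at 24.062.

7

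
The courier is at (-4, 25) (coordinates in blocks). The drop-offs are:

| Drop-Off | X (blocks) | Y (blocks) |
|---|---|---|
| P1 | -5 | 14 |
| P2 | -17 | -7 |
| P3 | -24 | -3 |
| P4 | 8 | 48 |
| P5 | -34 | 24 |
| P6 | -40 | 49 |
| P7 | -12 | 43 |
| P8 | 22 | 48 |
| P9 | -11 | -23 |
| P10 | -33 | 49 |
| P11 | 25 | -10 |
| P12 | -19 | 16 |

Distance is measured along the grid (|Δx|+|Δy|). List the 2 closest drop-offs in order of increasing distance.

Distances from (-4, 25):
P1: |-1| + |-11| = 1 + 11 = 12 blocks
P2: |-13| + |-32| = 13 + 32 = 45 blocks
P3: |-20| + |-28| = 20 + 28 = 48 blocks
P4: |12| + |23| = 12 + 23 = 35 blocks
P5: |-30| + |-1| = 30 + 1 = 31 blocks
P6: |-36| + |24| = 36 + 24 = 60 blocks
P7: |-8| + |18| = 8 + 18 = 26 blocks
P8: |26| + |23| = 26 + 23 = 49 blocks
P9: |-7| + |-48| = 7 + 48 = 55 blocks
P10: |-29| + |24| = 29 + 24 = 53 blocks
P11: |29| + |-35| = 29 + 35 = 64 blocks
P12: |-15| + |-9| = 15 + 9 = 24 blocks
Sorted: P1 (12 blocks) < P12 (24 blocks) < P7 (26 blocks) < P5 (31 blocks) < …

P1, P12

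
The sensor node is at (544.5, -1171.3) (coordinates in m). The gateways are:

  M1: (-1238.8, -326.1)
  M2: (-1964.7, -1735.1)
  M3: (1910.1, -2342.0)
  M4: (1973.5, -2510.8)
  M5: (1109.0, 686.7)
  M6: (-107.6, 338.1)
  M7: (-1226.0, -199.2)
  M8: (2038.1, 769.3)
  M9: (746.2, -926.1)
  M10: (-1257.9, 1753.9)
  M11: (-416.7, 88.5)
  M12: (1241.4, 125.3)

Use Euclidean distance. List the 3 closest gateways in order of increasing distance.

M9, M12, M11

Distances from (544.5, -1171.3):
M1: √((-1783.3)² + (845.2)²) = √(3180158.890 + 714363.040) = 1973.5 m
M2: √((-2509.2)² + (-563.8)²) = √(6296084.640 + 317870.440) = 2571.8 m
M3: √((1365.6)² + (-1170.7)²) = √(1864863.360 + 1370538.490) = 1798.7 m
M4: √((1429.0)² + (-1339.5)²) = √(2042041.000 + 1794260.250) = 1958.6 m
M5: √((564.5)² + (1858.0)²) = √(318660.250 + 3452164.000) = 1941.9 m
M6: √((-652.1)² + (1509.4)²) = √(425234.410 + 2278288.360) = 1644.2 m
M7: √((-1770.5)² + (972.1)²) = √(3134670.250 + 944978.410) = 2019.8 m
M8: √((1493.6)² + (1940.6)²) = √(2230840.960 + 3765928.360) = 2448.8 m
M9: √((201.7)² + (245.2)²) = √(40682.890 + 60123.040) = 317.5 m
M10: √((-1802.4)² + (2925.2)²) = √(3248645.760 + 8556795.040) = 3435.9 m
M11: √((-961.2)² + (1259.8)²) = √(923905.440 + 1587096.040) = 1584.6 m
M12: √((696.9)² + (1296.6)²) = √(485669.610 + 1681171.560) = 1472.0 m
Sorted: M9 (317.5 m) < M12 (1472.0 m) < M11 (1584.6 m) < M6 (1644.2 m) < M3 (1798.7 m) < …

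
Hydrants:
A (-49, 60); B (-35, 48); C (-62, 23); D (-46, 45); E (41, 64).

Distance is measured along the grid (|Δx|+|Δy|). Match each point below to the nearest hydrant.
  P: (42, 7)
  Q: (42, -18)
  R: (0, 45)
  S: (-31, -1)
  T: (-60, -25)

P at (42, 7):
  A: 144
  B: 118
  C: 120
  D: 126
  E: 58
  → nearest: E (58)
Q at (42, -18):
  A: 169
  B: 143
  C: 145
  D: 151
  E: 83
  → nearest: E (83)
R at (0, 45):
  A: 64
  B: 38
  C: 84
  D: 46
  E: 60
  → nearest: B (38)
S at (-31, -1):
  A: 79
  B: 53
  C: 55
  D: 61
  E: 137
  → nearest: B (53)
T at (-60, -25):
  A: 96
  B: 98
  C: 50
  D: 84
  E: 190
  → nearest: C (50)

P→E; Q→E; R→B; S→B; T→C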